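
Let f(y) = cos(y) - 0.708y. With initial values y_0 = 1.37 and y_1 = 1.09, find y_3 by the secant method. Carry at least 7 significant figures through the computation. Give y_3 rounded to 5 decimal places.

0.89000

f(y_0) = -0.770510, f(y_1) = -0.309235
y_2 = 1.090000 - (-0.309235)·(1.090000 - 1.370000)/(-0.309235 - (-0.770510)) = 0.902291; f(y_2) = -0.019008
y_3 = 0.902291 - (-0.019008)·(0.902291 - 1.090000)/(-0.019008 - (-0.309235)) = 0.889997; f(y_3) = -0.000704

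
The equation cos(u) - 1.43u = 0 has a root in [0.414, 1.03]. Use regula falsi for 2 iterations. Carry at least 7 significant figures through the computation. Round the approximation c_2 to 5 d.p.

0.58248

f(0.414000) = 0.323499, f(1.030000) = -0.958081
step 1: c = 0.569492, f(c) = 0.027802 > 0 → new bracket [0.569492, 1.030000]
step 2: c = 0.582478, f(c) = 0.002158 > 0 → new bracket [0.582478, 1.030000]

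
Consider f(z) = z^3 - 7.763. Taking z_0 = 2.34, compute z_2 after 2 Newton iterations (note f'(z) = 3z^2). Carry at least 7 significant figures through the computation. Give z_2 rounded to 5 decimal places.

1.98140

z_0 = 2.340000: f = 5.049904, f' = 16.426800 → z_1 = 2.340000 - (5.049904)/(16.426800) = 2.032581
z_1 = 2.032581: f = 0.634381, f' = 12.394161 → z_2 = 2.032581 - (0.634381)/(12.394161) = 1.981398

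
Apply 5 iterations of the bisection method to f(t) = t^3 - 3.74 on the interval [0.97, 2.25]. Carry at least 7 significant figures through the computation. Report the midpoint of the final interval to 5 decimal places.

1.55000

f(0.970000) = -2.827327, f(2.250000) = 7.650625 (opposite signs)
step 1: m = 1.610000, f(m) = 0.433281 > 0 → root in [0.970000, 1.610000]
step 2: m = 1.290000, f(m) = -1.593311 < 0 → root in [1.290000, 1.610000]
step 3: m = 1.450000, f(m) = -0.691375 < 0 → root in [1.450000, 1.610000]
step 4: m = 1.530000, f(m) = -0.158423 < 0 → root in [1.530000, 1.610000]
step 5: m = 1.570000, f(m) = 0.129893 > 0 → root in [1.530000, 1.570000]
Midpoint of [1.530000, 1.570000] = 1.550000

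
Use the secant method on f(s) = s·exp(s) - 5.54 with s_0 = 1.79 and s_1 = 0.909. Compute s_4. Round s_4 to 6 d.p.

f(s_0) = 5.181120, f(s_1) = -3.284008
s_2 = 0.909000 - (-3.284008)·(0.909000 - 1.790000)/(-3.284008 - (5.181120)) = 1.250780; f(s_2) = -1.170943
s_3 = 1.250780 - (-1.170943)·(1.250780 - 0.909000)/(-1.170943 - (-3.284008)) = 1.440175; f(s_3) = 0.539608
s_4 = 1.440175 - (0.539608)·(1.440175 - 1.250780)/(0.539608 - (-1.170943)) = 1.380429; f(s_4) = -0.050577

1.380429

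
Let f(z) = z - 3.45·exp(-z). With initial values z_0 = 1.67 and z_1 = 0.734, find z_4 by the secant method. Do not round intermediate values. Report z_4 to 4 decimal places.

1.1226

Secant update: z_(k+1) = z_k − f(z_k)·(z_k − z_(k-1))/(f(z_k) − f(z_(k-1))).
f(z_0) = 1.020548, f(z_1) = -0.921949
z_2 = 0.734000 - (-0.921949)·(0.734000 - 1.670000)/(-0.921949 - (1.020548)) = 1.178245; f(z_2) = 0.116271
z_3 = 1.178245 - (0.116271)·(1.178245 - 0.734000)/(0.116271 - (-0.921949)) = 1.128494; f(z_3) = 0.012349
z_4 = 1.128494 - (0.012349)·(1.128494 - 1.178245)/(0.012349 - (0.116271)) = 1.122582; f(z_4) = -0.000181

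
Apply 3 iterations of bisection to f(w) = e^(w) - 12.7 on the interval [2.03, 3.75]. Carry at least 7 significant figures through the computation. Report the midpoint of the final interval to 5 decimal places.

f(2.030000) = -5.085914, f(3.750000) = 29.821082 (opposite signs)
step 1: m = 2.890000, f(m) = 5.293310 > 0 → root in [2.030000, 2.890000]
step 2: m = 2.460000, f(m) = -0.995188 < 0 → root in [2.460000, 2.890000]
step 3: m = 2.675000, f(m) = 1.812350 > 0 → root in [2.460000, 2.675000]
Midpoint of [2.460000, 2.675000] = 2.567500

2.56750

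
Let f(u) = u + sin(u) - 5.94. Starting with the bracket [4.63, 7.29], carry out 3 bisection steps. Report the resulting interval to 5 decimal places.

f(4.630000) = -2.306608, f(7.290000) = 2.195133 (opposite signs)
step 1: m = 5.960000, f(m) = -0.297589 < 0 → root in [5.960000, 7.290000]
step 2: m = 6.625000, f(m) = 1.020197 > 0 → root in [5.960000, 6.625000]
step 3: m = 6.292500, f(m) = 0.361815 > 0 → root in [5.960000, 6.292500]

[5.96000, 6.29250]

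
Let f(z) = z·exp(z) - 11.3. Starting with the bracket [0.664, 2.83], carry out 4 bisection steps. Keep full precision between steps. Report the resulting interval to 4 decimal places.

f(0.664000) = -10.010149, f(2.830000) = 36.655654 (opposite signs)
step 1: m = 1.747000, f(m) = -1.276824 < 0 → root in [1.747000, 2.830000]
step 2: m = 2.288500, f(m) = 11.264922 > 0 → root in [1.747000, 2.288500]
step 3: m = 2.017750, f(m) = 3.876270 > 0 → root in [1.747000, 2.017750]
step 4: m = 1.882375, f(m) = 1.065487 > 0 → root in [1.747000, 1.882375]

[1.7470, 1.8824]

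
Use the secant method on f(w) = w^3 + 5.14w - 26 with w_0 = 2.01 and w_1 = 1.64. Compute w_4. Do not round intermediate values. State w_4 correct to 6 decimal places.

f(w_0) = -7.547999, f(w_1) = -13.159456
w_2 = 1.640000 - (-13.159456)·(1.640000 - 2.010000)/(-13.159456 - (-7.547999)) = 2.507689; f(w_2) = 2.659131
w_3 = 2.507689 - (2.659131)·(2.507689 - 1.640000)/(2.659131 - (-13.159456)) = 2.361829; f(w_3) = -0.685361
w_4 = 2.361829 - (-0.685361)·(2.361829 - 2.507689)/(-0.685361 - (2.659131)) = 2.391719; f(w_4) = -0.025170

2.391719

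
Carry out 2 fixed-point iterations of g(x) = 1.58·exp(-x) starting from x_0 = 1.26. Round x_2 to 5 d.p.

x_1 = g(1.260000) = 0.448173
x_2 = g(0.448173) = 1.009294

1.00929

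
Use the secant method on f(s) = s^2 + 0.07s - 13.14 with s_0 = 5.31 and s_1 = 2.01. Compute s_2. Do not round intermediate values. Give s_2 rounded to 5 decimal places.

3.22234

f(s_0) = 15.427800, f(s_1) = -8.959200
s_2 = 2.010000 - (-8.959200)·(2.010000 - 5.310000)/(-8.959200 - (15.427800)) = 3.222341; f(s_2) = -2.530955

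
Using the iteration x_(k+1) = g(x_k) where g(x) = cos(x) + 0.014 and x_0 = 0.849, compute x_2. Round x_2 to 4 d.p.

0.7949

x_1 = g(0.849000) = 0.674734
x_2 = g(0.674734) = 0.794873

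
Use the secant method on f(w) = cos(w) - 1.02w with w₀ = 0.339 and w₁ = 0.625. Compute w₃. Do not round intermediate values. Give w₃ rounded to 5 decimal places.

0.73005

f(w_0) = 0.597308, f(w_1) = 0.173463
w_2 = 0.625000 - (0.173463)·(0.625000 - 0.339000)/(0.173463 - (0.597308)) = 0.742049; f(w_2) = -0.019804
w_3 = 0.742049 - (-0.019804)·(0.742049 - 0.625000)/(-0.019804 - (0.173463)) = 0.730055; f(w_3) = 0.000482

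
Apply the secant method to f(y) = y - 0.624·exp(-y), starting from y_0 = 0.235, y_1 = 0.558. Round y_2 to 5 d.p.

Secant update: y_(k+1) = y_k − f(y_k)·(y_k − y_(k-1))/(f(y_k) − f(y_(k-1))).
f(y_0) = -0.258316, f(y_1) = 0.200852
y_2 = 0.558000 - (0.200852)·(0.558000 - 0.235000)/(0.200852 - (-0.258316)) = 0.416711; f(y_2) = 0.005364

0.41671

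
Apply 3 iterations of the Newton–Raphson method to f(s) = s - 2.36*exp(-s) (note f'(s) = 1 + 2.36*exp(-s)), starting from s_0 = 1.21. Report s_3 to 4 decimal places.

0.9306

Newton update: s ← s − f(s)/f'(s).
s_0 = 1.210000: f = 0.506254, f' = 1.703746 → s_1 = 1.210000 - (0.506254)/(1.703746) = 0.912858
s_1 = 0.912858: f = -0.034388, f' = 1.947246 → s_2 = 0.912858 - (-0.034388)/(1.947246) = 0.930518
s_2 = 0.930518: f = -0.000147, f' = 1.930665 → s_3 = 0.930518 - (-0.000147)/(1.930665) = 0.930594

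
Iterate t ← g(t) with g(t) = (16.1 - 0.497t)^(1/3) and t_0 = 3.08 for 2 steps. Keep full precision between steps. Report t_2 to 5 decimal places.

t_1 = g(3.080000) = 2.442375
t_2 = g(2.442375) = 2.459956

2.45996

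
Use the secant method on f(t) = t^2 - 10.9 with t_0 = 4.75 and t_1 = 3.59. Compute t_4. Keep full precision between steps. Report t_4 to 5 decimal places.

3.30153

f(t_0) = 11.662500, f(t_1) = 1.988100
t_2 = 3.590000 - (1.988100)·(3.590000 - 4.750000)/(1.988100 - (11.662500)) = 3.351619; f(t_2) = 0.333348
t_3 = 3.351619 - (0.333348)·(3.351619 - 3.590000)/(0.333348 - (1.988100)) = 3.303597; f(t_3) = 0.013754
t_4 = 3.303597 - (0.013754)·(3.303597 - 3.351619)/(0.013754 - (0.333348)) = 3.301530; f(t_4) = 0.000104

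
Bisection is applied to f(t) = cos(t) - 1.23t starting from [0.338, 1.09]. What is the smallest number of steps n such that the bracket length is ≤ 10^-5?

17

Initial width b − a = 1.09 − 0.338 = 0.752000.
After n steps the width is (b−a)/2^n; need (b−a)/2^n ≤ 10^-5.
So n ≥ log₂(0.752000/10^-5) = log₂(75200.0000) ≈ 16.1984.
Hence n = 17.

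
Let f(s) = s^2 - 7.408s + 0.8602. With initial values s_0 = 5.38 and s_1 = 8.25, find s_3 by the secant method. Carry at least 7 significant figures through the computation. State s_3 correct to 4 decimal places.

f(s_0) = -10.050440, f(s_1) = 7.806700
s_2 = 8.250000 - (7.806700)·(8.250000 - 5.380000)/(7.806700 - (-10.050440)) = 6.995307; f(s_2) = -2.026714
s_3 = 6.995307 - (-2.026714)·(6.995307 - 8.250000)/(-2.026714 - (7.806700)) = 7.253905; f(s_3) = -0.257588

7.2539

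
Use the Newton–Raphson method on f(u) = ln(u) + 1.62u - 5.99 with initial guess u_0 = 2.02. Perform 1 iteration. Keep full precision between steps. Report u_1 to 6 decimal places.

2.972461

Newton update: u ← u − f(u)/f'(u).
f'(u) = 1/u + 1.62
u_0 = 2.020000: f = -2.014502, f' = 2.115050 → u_1 = 2.020000 - (-2.014502)/(2.115050) = 2.972461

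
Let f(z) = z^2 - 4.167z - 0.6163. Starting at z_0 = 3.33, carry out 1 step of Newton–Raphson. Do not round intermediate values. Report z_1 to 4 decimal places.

4.6952

f'(z) = 2z - 4.167
z_0 = 3.330000: f = -3.403510, f' = 2.493000 → z_1 = 3.330000 - (-3.403510)/(2.493000) = 4.695227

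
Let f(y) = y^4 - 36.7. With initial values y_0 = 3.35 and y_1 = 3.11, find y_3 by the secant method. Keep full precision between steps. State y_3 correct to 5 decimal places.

f(y_0) = 89.244506, f(y_1) = 56.849518
y_2 = 3.110000 - (56.849518)·(3.110000 - 3.350000)/(56.849518 - (89.244506)) = 2.688827; f(y_2) = 15.569896
y_3 = 2.688827 - (15.569896)·(2.688827 - 3.110000)/(15.569896 - (56.849518)) = 2.529969; f(y_3) = 4.269506

2.52997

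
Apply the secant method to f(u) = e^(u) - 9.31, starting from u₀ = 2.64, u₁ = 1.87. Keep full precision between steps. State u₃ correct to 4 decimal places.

f(u_0) = 4.703204, f(u_1) = -2.821704
u_2 = 1.870000 - (-2.821704)·(1.870000 - 2.640000)/(-2.821704 - (4.703204)) = 2.158736; f(u_2) = -0.649816
u_3 = 2.158736 - (-0.649816)·(2.158736 - 1.870000)/(-0.649816 - (-2.821704)) = 2.245124; f(u_3) = 0.131587

2.2451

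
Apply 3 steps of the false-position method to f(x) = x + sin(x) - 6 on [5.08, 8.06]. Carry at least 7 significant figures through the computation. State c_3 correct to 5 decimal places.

f(5.080000) = -1.853189, f(8.060000) = 3.038853
step 1: c = 6.208875, f(c) = 0.134632 > 0 → new bracket [5.080000, 6.208875]
step 2: c = 6.132418, f(c) = -0.017780 < 0 → new bracket [6.132418, 6.208875]
step 3: c = 6.141337, f(c) = -0.000037 < 0 → new bracket [6.141337, 6.208875]

6.14134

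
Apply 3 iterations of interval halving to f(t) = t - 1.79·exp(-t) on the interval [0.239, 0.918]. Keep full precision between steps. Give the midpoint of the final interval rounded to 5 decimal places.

0.79069

f(0.239000) = -1.170473, f(0.918000) = 0.203223 (opposite signs)
step 1: m = 0.578500, f(m) = -0.425223 < 0 → root in [0.578500, 0.918000]
step 2: m = 0.748250, f(m) = -0.098767 < 0 → root in [0.748250, 0.918000]
step 3: m = 0.833125, f(m) = 0.055032 > 0 → root in [0.748250, 0.833125]
Midpoint of [0.748250, 0.833125] = 0.790688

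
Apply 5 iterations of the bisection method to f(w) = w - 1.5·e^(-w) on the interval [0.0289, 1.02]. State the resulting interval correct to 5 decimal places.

f(0.028900) = -1.428370, f(1.020000) = 0.479108 (opposite signs)
step 1: m = 0.524450, f(m) = -0.363371 < 0 → root in [0.524450, 1.020000]
step 2: m = 0.772225, f(m) = 0.079249 > 0 → root in [0.524450, 0.772225]
step 3: m = 0.648338, f(m) = -0.136034 < 0 → root in [0.648338, 0.772225]
step 4: m = 0.710281, f(m) = -0.026978 < 0 → root in [0.710281, 0.772225]
step 5: m = 0.741253, f(m) = 0.026479 > 0 → root in [0.710281, 0.741253]

[0.71028, 0.74125]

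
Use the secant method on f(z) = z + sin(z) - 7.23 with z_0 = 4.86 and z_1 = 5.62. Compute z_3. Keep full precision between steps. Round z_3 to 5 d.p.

6.78731

f(z_0) = -3.359125, f(z_1) = -2.225630
z_2 = 5.620000 - (-2.225630)·(5.620000 - 4.860000)/(-2.225630 - (-3.359125)) = 7.112268; f(z_2) = 0.619580
z_3 = 7.112268 - (0.619580)·(7.112268 - 5.620000)/(0.619580 - (-2.225630)) = 6.787308; f(z_3) = 0.040348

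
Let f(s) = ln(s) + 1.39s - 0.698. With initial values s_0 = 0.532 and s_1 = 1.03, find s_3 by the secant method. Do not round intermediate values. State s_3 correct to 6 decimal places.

Secant update: s_(k+1) = s_k − f(s_k)·(s_k − s_(k-1))/(f(s_k) − f(s_(k-1))).
f(s_0) = -0.589632, f(s_1) = 0.763259
s_2 = 1.030000 - (0.763259)·(1.030000 - 0.532000)/(0.763259 - (-0.589632)) = 0.749044; f(s_2) = 0.054213
s_3 = 0.749044 - (0.054213)·(0.749044 - 1.030000)/(0.054213 - (0.763259)) = 0.727562; f(s_3) = -0.004745

0.727562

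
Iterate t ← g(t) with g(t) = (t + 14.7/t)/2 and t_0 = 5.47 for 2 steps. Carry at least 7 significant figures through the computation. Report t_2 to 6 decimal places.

t_1 = g(5.470000) = 4.078693
t_2 = g(4.078693) = 3.841394

3.841394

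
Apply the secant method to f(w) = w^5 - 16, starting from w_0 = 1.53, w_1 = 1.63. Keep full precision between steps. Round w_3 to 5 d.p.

f(w_0) = -7.615886, f(w_1) = -4.493638
w_2 = 1.630000 - (-4.493638)·(1.630000 - 1.530000)/(-4.493638 - (-7.615886)) = 1.773923; f(w_2) = 1.566046
w_3 = 1.773923 - (1.566046)·(1.773923 - 1.630000)/(1.566046 - (-4.493638)) = 1.736728; f(w_3) = -0.199925

1.73673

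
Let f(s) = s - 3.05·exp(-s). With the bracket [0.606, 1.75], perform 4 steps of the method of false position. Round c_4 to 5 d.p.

1.05853

f(0.606000) = -1.057862, f(1.750000) = 1.219989
step 1: c = 1.137288, f(c) = 0.159190 > 0 → new bracket [0.606000, 1.137288]
step 2: c = 1.067795, f(c) = 0.019310 > 0 → new bracket [0.606000, 1.067795]
step 3: c = 1.059517, f(c) = 0.002316 > 0 → new bracket [0.606000, 1.059517]
step 4: c = 1.058526, f(c) = 0.000277 > 0 → new bracket [0.606000, 1.058526]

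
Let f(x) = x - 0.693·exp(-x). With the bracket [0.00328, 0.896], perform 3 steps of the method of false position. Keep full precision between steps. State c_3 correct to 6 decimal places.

0.444535

f(0.003280) = -0.687451, f(0.896000) = 0.613118
step 1: c = 0.475151, f(c) = 0.044250 > 0 → new bracket [0.003280, 0.475151]
step 2: c = 0.446615, f(c) = 0.003240 > 0 → new bracket [0.003280, 0.446615]
step 3: c = 0.444535, f(c) = 0.000237 > 0 → new bracket [0.003280, 0.444535]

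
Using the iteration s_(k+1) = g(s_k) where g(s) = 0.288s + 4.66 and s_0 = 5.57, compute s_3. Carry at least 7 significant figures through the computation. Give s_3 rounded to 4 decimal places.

6.5217

s_1 = g(5.570000) = 6.264160
s_2 = g(6.264160) = 6.464078
s_3 = g(6.464078) = 6.521654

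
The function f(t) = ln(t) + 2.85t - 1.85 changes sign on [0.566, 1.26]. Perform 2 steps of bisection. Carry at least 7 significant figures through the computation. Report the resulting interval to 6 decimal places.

f(0.566000) = -0.806061, f(1.260000) = 1.972112 (opposite signs)
step 1: m = 0.913000, f(m) = 0.661031 > 0 → root in [0.566000, 0.913000]
step 2: m = 0.739500, f(m) = -0.044206 < 0 → root in [0.739500, 0.913000]

[0.739500, 0.913000]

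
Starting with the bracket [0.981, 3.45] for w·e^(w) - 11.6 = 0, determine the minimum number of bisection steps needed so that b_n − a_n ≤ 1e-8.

Initial width b − a = 3.45 − 0.981 = 2.469000.
After n steps the width is (b−a)/2^n; need (b−a)/2^n ≤ 1e-8.
So n ≥ log₂(2.469000/1e-8) = log₂(246900000.0000) ≈ 27.8794.
Hence n = 28.

28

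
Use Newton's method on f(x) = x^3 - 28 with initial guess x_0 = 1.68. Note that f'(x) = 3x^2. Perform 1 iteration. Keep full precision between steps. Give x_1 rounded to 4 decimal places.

4.4269

x_0 = 1.680000: f = -23.258368, f' = 8.467200 → x_1 = 1.680000 - (-23.258368)/(8.467200) = 4.426878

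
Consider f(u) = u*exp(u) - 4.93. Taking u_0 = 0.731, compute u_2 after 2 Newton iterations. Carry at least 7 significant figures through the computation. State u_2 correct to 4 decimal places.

f'(u) = (u+1)*exp(u)
u_0 = 0.731000: f = -3.411598, f' = 3.595558 → u_1 = 0.731000 - (-3.411598)/(3.595558) = 1.679837
u_1 = 1.679837: f = 4.081789, f' = 14.376470 → u_2 = 1.679837 - (4.081789)/(14.376470) = 1.395915

1.3959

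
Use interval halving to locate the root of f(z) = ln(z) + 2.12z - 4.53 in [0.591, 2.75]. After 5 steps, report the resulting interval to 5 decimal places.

f(0.591000) = -3.803019, f(2.750000) = 2.311601 (opposite signs)
step 1: m = 1.670500, f(m) = -0.475417 < 0 → root in [1.670500, 2.750000]
step 2: m = 2.210250, f(m) = 0.948836 > 0 → root in [1.670500, 2.210250]
step 3: m = 1.940375, f(m) = 0.246476 > 0 → root in [1.670500, 1.940375]
step 4: m = 1.805438, f(m) = -0.111670 < 0 → root in [1.805438, 1.940375]
step 5: m = 1.872906, f(m) = 0.068053 > 0 → root in [1.805438, 1.872906]

[1.80544, 1.87291]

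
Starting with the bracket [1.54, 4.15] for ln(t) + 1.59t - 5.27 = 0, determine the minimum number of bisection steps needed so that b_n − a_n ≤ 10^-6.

22

Initial width b − a = 4.15 − 1.54 = 2.610000.
After n steps the width is (b−a)/2^n; need (b−a)/2^n ≤ 10^-6.
So n ≥ log₂(2.610000/10^-6) = log₂(2610000.0000) ≈ 21.3156.
Hence n = 22.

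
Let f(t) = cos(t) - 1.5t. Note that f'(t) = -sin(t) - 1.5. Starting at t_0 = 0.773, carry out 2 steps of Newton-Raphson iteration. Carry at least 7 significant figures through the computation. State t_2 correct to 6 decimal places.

t_0 = 0.773000: f = -0.443681, f' = -2.198286 → t_1 = 0.773000 - (-0.443681)/(-2.198286) = 0.571170
t_1 = 0.571170: f = -0.015485, f' = -2.040616 → t_2 = 0.571170 - (-0.015485)/(-2.040616) = 0.563581

0.563581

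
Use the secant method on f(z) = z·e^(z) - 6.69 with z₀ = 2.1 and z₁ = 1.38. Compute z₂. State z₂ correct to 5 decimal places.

1.45436

f(z_0) = 10.458957, f(z_1) = -1.204636
z_2 = 1.380000 - (-1.204636)·(1.380000 - 2.100000)/(-1.204636 - (10.458957)) = 1.454363; f(z_2) = -0.462776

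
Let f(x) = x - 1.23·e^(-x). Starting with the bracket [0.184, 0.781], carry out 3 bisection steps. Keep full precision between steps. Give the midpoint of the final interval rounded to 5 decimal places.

f(0.184000) = -0.839281, f(0.781000) = 0.217724 (opposite signs)
step 1: m = 0.482500, f(m) = -0.276703 < 0 → root in [0.482500, 0.781000]
step 2: m = 0.631750, f(m) = -0.022193 < 0 → root in [0.631750, 0.781000]
step 3: m = 0.706375, f(m) = 0.099457 > 0 → root in [0.631750, 0.706375]
Midpoint of [0.631750, 0.706375] = 0.669063

0.66906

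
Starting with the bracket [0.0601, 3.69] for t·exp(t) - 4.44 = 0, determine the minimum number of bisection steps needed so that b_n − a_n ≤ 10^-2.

9

Initial width b − a = 3.69 − 0.0601 = 3.629900.
After n steps the width is (b−a)/2^n; need (b−a)/2^n ≤ 10^-2.
So n ≥ log₂(3.629900/10^-2) = log₂(362.9900) ≈ 8.5038.
Hence n = 9.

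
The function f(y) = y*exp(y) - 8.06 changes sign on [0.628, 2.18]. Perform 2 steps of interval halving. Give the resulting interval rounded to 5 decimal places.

f(0.628000) = -6.883216, f(2.180000) = 11.224948 (opposite signs)
step 1: m = 1.404000, f(m) = -2.343680 < 0 → root in [1.404000, 2.180000]
step 2: m = 1.792000, f(m) = 2.694586 > 0 → root in [1.404000, 1.792000]

[1.40400, 1.79200]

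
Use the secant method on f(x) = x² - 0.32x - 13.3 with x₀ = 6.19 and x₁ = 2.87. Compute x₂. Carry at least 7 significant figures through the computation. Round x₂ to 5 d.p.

3.55438

f(x_0) = 23.035300, f(x_1) = -5.981500
x_2 = 2.870000 - (-5.981500)·(2.870000 - 6.190000)/(-5.981500 - (23.035300)) = 3.554382; f(x_2) = -1.803770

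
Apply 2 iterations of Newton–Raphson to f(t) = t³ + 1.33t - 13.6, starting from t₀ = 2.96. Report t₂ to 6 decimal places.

f'(t) = 3t² + 1.33
t_0 = 2.960000: f = 16.271136, f' = 27.614800 → t_1 = 2.960000 - (16.271136)/(27.614800) = 2.370782
t_1 = 2.370782: f = 2.878375, f' = 18.191823 → t_2 = 2.370782 - (2.878375)/(18.191823) = 2.212558

2.212558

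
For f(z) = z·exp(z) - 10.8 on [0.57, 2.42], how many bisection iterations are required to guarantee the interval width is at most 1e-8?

28

Initial width b − a = 2.42 − 0.57 = 1.850000.
After n steps the width is (b−a)/2^n; need (b−a)/2^n ≤ 1e-8.
So n ≥ log₂(1.850000/1e-8) = log₂(185000000.0000) ≈ 27.4630.
Hence n = 28.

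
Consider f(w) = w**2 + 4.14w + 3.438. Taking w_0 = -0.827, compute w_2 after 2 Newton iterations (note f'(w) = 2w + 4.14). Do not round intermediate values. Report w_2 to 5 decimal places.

Newton update: w ← w − f(w)/f'(w).
w_0 = -0.827000: f = 0.698149, f' = 2.486000 → w_1 = -0.827000 - (0.698149)/(2.486000) = -1.107832
w_1 = -1.107832: f = 0.078867, f' = 1.924335 → w_2 = -1.107832 - (0.078867)/(1.924335) = -1.148816

-1.14882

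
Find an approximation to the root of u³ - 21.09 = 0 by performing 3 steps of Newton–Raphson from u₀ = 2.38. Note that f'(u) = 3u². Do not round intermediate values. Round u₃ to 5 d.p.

2.76286

u_0 = 2.380000: f = -7.608728, f' = 16.993200 → u_1 = 2.380000 - (-7.608728)/(16.993200) = 2.827751
u_1 = 2.827751: f = 1.521202, f' = 23.988533 → u_2 = 2.827751 - (1.521202)/(23.988533) = 2.764338
u_2 = 2.764338: f = 0.033859, f' = 22.924687 → u_3 = 2.764338 - (0.033859)/(22.924687) = 2.762861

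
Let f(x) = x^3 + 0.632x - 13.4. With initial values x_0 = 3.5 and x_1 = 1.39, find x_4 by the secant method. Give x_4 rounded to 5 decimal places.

2.24727

f(x_0) = 31.687000, f(x_1) = -9.835901
x_2 = 1.390000 - (-9.835901)·(1.390000 - 3.500000)/(-9.835901 - (31.687000)) = 1.889815; f(x_2) = -5.456355
x_3 = 1.889815 - (-5.456355)·(1.889815 - 1.390000)/(-5.456355 - (-9.835901)) = 2.512520; f(x_3) = 4.048835
x_4 = 2.512520 - (4.048835)·(2.512520 - 1.889815)/(4.048835 - (-5.456355)) = 2.247272; f(x_4) = -0.630481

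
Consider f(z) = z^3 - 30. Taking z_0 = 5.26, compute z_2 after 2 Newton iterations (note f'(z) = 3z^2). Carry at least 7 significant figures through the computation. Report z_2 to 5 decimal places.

3.24708

z_0 = 5.260000: f = 115.531576, f' = 83.002800 → z_1 = 5.260000 - (115.531576)/(83.002800) = 3.868100
z_1 = 3.868100: f = 27.875288, f' = 44.886599 → z_2 = 3.868100 - (27.875288)/(44.886599) = 3.247084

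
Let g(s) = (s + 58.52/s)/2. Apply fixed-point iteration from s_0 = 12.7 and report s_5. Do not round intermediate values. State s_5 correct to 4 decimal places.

7.6498

s_1 = g(12.700000) = 8.653937
s_2 = g(8.653937) = 7.708089
s_3 = g(7.708089) = 7.650057
s_4 = g(7.650057) = 7.649837
s_5 = g(7.649837) = 7.649837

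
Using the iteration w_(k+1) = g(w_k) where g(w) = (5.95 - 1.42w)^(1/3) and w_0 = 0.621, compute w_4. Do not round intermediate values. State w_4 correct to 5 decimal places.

1.55164

w_1 = g(0.621000) = 1.717713
w_2 = g(1.717713) = 1.519861
w_3 = g(1.519861) = 1.559367
w_4 = g(1.559367) = 1.551639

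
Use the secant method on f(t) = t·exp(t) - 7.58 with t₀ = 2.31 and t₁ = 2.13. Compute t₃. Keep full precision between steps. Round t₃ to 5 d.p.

f(t_0) = 15.691921, f(t_1) = 10.343666
t_2 = 2.130000 - (10.343666)·(2.130000 - 2.310000)/(10.343666 - (15.691921)) = 1.781875; f(t_2) = 3.006097
t_3 = 1.781875 - (3.006097)·(1.781875 - 2.130000)/(3.006097 - (10.343666)) = 1.639253; f(t_3) = 0.864324

1.63925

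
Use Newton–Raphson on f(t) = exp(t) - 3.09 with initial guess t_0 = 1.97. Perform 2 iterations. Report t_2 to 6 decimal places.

f'(t) = exp(t)
t_0 = 1.970000: f = 4.080676, f' = 7.170676 → t_1 = 1.970000 - (4.080676)/(7.170676) = 1.400922
t_1 = 1.400922: f = 0.968939, f' = 4.058939 → t_2 = 1.400922 - (0.968939)/(4.058939) = 1.162204

1.162204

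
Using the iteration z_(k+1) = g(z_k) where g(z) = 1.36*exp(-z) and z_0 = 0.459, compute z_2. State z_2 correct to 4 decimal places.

z_1 = g(0.459000) = 0.859405
z_2 = g(0.859405) = 0.575843

0.5758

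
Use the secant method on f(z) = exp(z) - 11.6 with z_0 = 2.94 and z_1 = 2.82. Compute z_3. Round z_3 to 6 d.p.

f(z_0) = 7.315846, f(z_1) = 5.176851
z_2 = 2.820000 - (5.176851)·(2.820000 - 2.940000)/(5.176851 - (7.315846)) = 2.529573; f(z_2) = 0.948147
z_3 = 2.529573 - (0.948147)·(2.529573 - 2.820000)/(0.948147 - (5.176851)) = 2.464454; f(z_3) = 0.157065

2.464454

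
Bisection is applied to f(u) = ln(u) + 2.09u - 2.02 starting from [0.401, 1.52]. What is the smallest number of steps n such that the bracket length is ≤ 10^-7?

24

Initial width b − a = 1.52 − 0.401 = 1.119000.
After n steps the width is (b−a)/2^n; need (b−a)/2^n ≤ 10^-7.
So n ≥ log₂(1.119000/10^-7) = log₂(11190000.0000) ≈ 23.4157.
Hence n = 24.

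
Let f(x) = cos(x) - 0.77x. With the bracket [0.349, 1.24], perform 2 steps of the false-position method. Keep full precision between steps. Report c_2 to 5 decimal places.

f(0.349000) = 0.670985, f(1.240000) = -0.630004
step 1: c = 0.808533, f(c) = 0.067989 > 0 → new bracket [0.808533, 1.240000]
step 2: c = 0.850561, f(c) = 0.004629 > 0 → new bracket [0.850561, 1.240000]

0.85056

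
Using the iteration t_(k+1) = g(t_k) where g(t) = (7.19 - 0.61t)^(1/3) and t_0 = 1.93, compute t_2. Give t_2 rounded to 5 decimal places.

1.82524

t_1 = g(1.930000) = 1.818402
t_2 = g(1.818402) = 1.825239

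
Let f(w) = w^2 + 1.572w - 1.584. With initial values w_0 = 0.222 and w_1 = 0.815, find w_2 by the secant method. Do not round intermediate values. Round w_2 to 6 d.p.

0.676478

f(w_0) = -1.185732, f(w_1) = 0.361405
w_2 = 0.815000 - (0.361405)·(0.815000 - 0.222000)/(0.361405 - (-1.185732)) = 0.676478; f(w_2) = -0.062955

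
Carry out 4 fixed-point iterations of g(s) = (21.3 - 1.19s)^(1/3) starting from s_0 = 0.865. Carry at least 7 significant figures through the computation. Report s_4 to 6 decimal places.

2.629017

s_1 = g(0.865000) = 2.726607
s_2 = g(2.726607) = 2.623424
s_3 = g(2.623424) = 2.629358
s_4 = g(2.629358) = 2.629017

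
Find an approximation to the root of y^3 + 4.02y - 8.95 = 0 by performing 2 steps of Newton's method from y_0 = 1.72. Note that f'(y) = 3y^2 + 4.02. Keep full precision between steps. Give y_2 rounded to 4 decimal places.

y_0 = 1.720000: f = 3.052848, f' = 12.895200 → y_1 = 1.720000 - (3.052848)/(12.895200) = 1.483257
y_1 = 1.483257: f = 0.275935, f' = 10.620154 → y_2 = 1.483257 - (0.275935)/(10.620154) = 1.457275

1.4573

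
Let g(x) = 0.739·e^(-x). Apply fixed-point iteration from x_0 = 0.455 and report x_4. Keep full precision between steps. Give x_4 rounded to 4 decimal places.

0.4640

x_1 = g(0.455000) = 0.468857
x_2 = g(0.468857) = 0.462405
x_3 = g(0.462405) = 0.465398
x_4 = g(0.465398) = 0.464007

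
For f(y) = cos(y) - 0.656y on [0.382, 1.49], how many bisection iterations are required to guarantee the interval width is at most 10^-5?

Initial width b − a = 1.49 − 0.382 = 1.108000.
After n steps the width is (b−a)/2^n; need (b−a)/2^n ≤ 10^-5.
So n ≥ log₂(1.108000/10^-5) = log₂(110800.0000) ≈ 16.7576.
Hence n = 17.

17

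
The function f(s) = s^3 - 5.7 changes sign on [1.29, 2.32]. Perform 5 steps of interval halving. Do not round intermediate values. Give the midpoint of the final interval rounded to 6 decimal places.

1.788906

f(1.290000) = -3.553311, f(2.320000) = 6.787168 (opposite signs)
step 1: m = 1.805000, f(m) = 0.180735 > 0 → root in [1.290000, 1.805000]
step 2: m = 1.547500, f(m) = -1.994115 < 0 → root in [1.547500, 1.805000]
step 3: m = 1.676250, f(m) = -0.990049 < 0 → root in [1.676250, 1.805000]
step 4: m = 1.740625, f(m) = -0.426297 < 0 → root in [1.740625, 1.805000]
step 5: m = 1.772813, f(m) = -0.128291 < 0 → root in [1.772813, 1.805000]
Midpoint of [1.772813, 1.805000] = 1.788906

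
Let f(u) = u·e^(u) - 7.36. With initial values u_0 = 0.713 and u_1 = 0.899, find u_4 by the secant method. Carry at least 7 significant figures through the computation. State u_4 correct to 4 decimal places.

f(u_0) = -5.905407, f(u_1) = -5.151027
u_2 = 0.899000 - (-5.151027)·(0.899000 - 0.713000)/(-5.151027 - (-5.905407)) = 2.169037; f(u_2) = 11.618770
u_3 = 2.169037 - (11.618770)·(2.169037 - 0.899000)/(11.618770 - (-5.151027)) = 1.289106; f(u_3) = -2.681138
u_4 = 1.289106 - (-2.681138)·(1.289106 - 2.169037)/(-2.681138 - (11.618770)) = 1.454087; f(u_4) = -1.135671

1.4541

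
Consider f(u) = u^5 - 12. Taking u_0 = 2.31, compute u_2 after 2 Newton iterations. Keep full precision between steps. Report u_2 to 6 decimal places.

1.717987

Newton update: u ← u − f(u)/f'(u).
f'(u) = 5u^4
u_0 = 2.310000: f = 53.774855, f' = 142.369816 → u_1 = 2.310000 - (53.774855)/(142.369816) = 1.932288
u_1 = 1.932288: f = 14.937591, f' = 69.703889 → u_2 = 1.932288 - (14.937591)/(69.703889) = 1.717987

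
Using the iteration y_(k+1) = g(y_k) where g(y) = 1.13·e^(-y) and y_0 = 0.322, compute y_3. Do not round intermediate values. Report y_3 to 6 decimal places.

y_1 = g(0.322000) = 0.818909
y_2 = g(0.818909) = 0.498231
y_3 = g(0.498231) = 0.686593

0.686593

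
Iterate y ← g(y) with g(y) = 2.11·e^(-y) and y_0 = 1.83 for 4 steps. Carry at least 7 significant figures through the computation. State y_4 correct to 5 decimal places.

y_1 = g(1.830000) = 0.338473
y_2 = g(0.338473) = 1.504131
y_3 = g(1.504131) = 0.468864
y_4 = g(0.468864) = 1.320254

1.32025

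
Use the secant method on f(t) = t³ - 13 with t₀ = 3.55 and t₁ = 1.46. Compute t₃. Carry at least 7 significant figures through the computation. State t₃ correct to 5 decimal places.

2.58162

f(t_0) = 31.738875, f(t_1) = -9.887864
t_2 = 1.460000 - (-9.887864)·(1.460000 - 3.550000)/(-9.887864 - (31.738875)) = 1.956451; f(t_2) = -5.511292
t_3 = 1.956451 - (-5.511292)·(1.956451 - 1.460000)/(-5.511292 - (-9.887864)) = 2.581617; f(t_3) = 4.205831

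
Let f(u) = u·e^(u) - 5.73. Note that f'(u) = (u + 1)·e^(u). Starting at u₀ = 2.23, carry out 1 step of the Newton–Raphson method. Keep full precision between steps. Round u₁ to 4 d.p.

u_0 = 2.230000: f = 15.008701, f' = 30.038567 → u_1 = 2.230000 - (15.008701)/(30.038567) = 1.730352

1.7304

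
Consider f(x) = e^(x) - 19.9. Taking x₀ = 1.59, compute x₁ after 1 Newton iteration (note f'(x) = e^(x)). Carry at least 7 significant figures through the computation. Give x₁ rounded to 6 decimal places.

Newton update: x ← x − f(x)/f'(x).
x_0 = 1.590000: f = -14.996251, f' = 4.903749 → x_1 = 1.590000 - (-14.996251)/(4.903749) = 4.648120

4.648120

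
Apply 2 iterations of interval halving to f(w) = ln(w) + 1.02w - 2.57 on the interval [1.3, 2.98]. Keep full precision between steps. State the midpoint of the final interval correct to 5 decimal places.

1.93000

f(1.300000) = -0.981636, f(2.980000) = 1.561523 (opposite signs)
step 1: m = 2.140000, f(m) = 0.373606 > 0 → root in [1.300000, 2.140000]
step 2: m = 1.720000, f(m) = -0.273276 < 0 → root in [1.720000, 2.140000]
Midpoint of [1.720000, 2.140000] = 1.930000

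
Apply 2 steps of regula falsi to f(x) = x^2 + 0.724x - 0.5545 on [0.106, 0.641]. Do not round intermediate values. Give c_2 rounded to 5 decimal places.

False-position update: c = (a·f(b) − b·f(a))/(f(b) − f(a)); replace the endpoint whose sign matches f(c).
f(0.106000) = -0.466520, f(0.641000) = 0.320465
step 1: c = 0.423145, f(c) = -0.069092 < 0 → new bracket [0.423145, 0.641000]
step 2: c = 0.461784, f(c) = -0.006925 < 0 → new bracket [0.461784, 0.641000]

0.46178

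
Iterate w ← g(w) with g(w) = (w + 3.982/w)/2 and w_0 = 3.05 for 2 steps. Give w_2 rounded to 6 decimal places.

w_1 = g(3.050000) = 2.177787
w_2 = g(2.177787) = 2.003124

2.003124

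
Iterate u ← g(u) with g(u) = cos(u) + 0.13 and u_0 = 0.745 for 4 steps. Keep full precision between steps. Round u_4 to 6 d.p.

u_1 = g(0.745000) = 0.865088
u_2 = g(0.865088) = 0.778573
u_3 = g(0.778573) = 0.841916
u_4 = g(0.841916) = 0.796035

0.796035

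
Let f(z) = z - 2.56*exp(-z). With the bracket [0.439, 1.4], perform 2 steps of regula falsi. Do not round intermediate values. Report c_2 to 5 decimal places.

0.97791

f(0.439000) = -1.211383, f(1.400000) = 0.768712
step 1: c = 1.026921, f(c) = 0.110165 > 0 → new bracket [0.439000, 1.026921]
step 2: c = 0.977912, f(c) = 0.015107 > 0 → new bracket [0.439000, 0.977912]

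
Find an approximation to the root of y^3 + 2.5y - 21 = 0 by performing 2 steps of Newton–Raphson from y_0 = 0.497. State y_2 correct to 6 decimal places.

f'(y) = 3y^2 + 2.5
y_0 = 0.497000: f = -19.634737, f' = 3.241027 → y_1 = 0.497000 - (-19.634737)/(3.241027) = 6.555184
y_1 = 6.555184: f = 277.067027, f' = 131.411295 → y_2 = 6.555184 - (277.067027)/(131.411295) = 4.446788

4.446788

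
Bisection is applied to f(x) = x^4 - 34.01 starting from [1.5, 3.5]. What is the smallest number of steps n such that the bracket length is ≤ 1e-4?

Initial width b − a = 3.5 − 1.5 = 2.000000.
After n steps the width is (b−a)/2^n; need (b−a)/2^n ≤ 1e-4.
So n ≥ log₂(2.000000/1e-4) = log₂(20000.0000) ≈ 14.2877.
Hence n = 15.

15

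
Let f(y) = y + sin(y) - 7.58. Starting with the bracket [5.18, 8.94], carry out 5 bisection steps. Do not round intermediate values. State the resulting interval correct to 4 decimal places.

f(5.180000) = -3.292648, f(8.940000) = 1.826012 (opposite signs)
step 1: m = 7.060000, f(m) = 0.181011 > 0 → root in [5.180000, 7.060000]
step 2: m = 6.120000, f(m) = -1.622462 < 0 → root in [6.120000, 7.060000]
step 3: m = 6.590000, f(m) = -0.687976 < 0 → root in [6.590000, 7.060000]
step 4: m = 6.825000, f(m) = -0.239308 < 0 → root in [6.825000, 7.060000]
step 5: m = 6.942500, f(m) = -0.024925 < 0 → root in [6.942500, 7.060000]

[6.9425, 7.0600]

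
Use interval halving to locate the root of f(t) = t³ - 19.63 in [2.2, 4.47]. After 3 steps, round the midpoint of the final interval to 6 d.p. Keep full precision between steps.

f(2.200000) = -8.982000, f(4.470000) = 69.684623 (opposite signs)
step 1: m = 3.335000, f(m) = 17.462620 > 0 → root in [2.200000, 3.335000]
step 2: m = 2.767500, f(m) = 1.566438 > 0 → root in [2.200000, 2.767500]
step 3: m = 2.483750, f(m) = -4.307711 < 0 → root in [2.483750, 2.767500]
Midpoint of [2.483750, 2.767500] = 2.625625

2.625625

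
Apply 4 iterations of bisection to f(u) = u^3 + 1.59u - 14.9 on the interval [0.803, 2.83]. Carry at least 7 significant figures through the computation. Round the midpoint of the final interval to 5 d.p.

2.25991

f(0.803000) = -13.105448, f(2.830000) = 12.264887 (opposite signs)
step 1: m = 1.816500, f(m) = -6.017910 < 0 → root in [1.816500, 2.830000]
step 2: m = 2.323250, f(m) = 1.333687 > 0 → root in [1.816500, 2.323250]
step 3: m = 2.069875, f(m) = -2.740762 < 0 → root in [2.069875, 2.323250]
step 4: m = 2.196562, f(m) = -0.809300 < 0 → root in [2.196562, 2.323250]
Midpoint of [2.196562, 2.323250] = 2.259906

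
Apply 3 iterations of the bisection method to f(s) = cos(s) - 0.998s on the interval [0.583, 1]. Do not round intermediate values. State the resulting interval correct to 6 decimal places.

f(0.583000) = 0.252981, f(1.000000) = -0.457698 (opposite signs)
step 1: m = 0.791500, f(m) = -0.087138 < 0 → root in [0.583000, 0.791500]
step 2: m = 0.687250, f(m) = 0.087118 > 0 → root in [0.687250, 0.791500]
step 3: m = 0.739375, f(m) = 0.000994 > 0 → root in [0.739375, 0.791500]

[0.739375, 0.791500]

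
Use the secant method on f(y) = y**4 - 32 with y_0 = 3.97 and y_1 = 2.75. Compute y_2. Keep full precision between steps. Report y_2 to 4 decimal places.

f(y_0) = 216.405969, f(y_1) = 25.191406
y_2 = 2.750000 - (25.191406)·(2.750000 - 3.970000)/(25.191406 - (216.405969)) = 2.589272; f(y_2) = 12.948041

2.5893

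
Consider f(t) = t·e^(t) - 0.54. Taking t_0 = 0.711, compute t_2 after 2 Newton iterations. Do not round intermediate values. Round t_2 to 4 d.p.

f'(t) = (t + 1)·e^(t)
t_0 = 0.711000: f = 0.907615, f' = 3.483641 → t_1 = 0.711000 - (0.907615)/(3.483641) = 0.450464
t_1 = 0.450464: f = 0.166796, f' = 2.275835 → t_2 = 0.450464 - (0.166796)/(2.275835) = 0.377174

0.3772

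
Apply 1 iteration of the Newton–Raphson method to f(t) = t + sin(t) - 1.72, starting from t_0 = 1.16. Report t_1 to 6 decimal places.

0.905020

Newton update: t ← t − f(t)/f'(t).
f'(t) = 1 + cos(t)
t_0 = 1.160000: f = 0.356803, f' = 1.399340 → t_1 = 1.160000 - (0.356803)/(1.399340) = 0.905020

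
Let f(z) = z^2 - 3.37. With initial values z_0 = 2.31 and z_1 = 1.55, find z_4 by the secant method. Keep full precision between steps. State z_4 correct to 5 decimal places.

f(z_0) = 1.966100, f(z_1) = -0.967500
z_2 = 1.550000 - (-0.967500)·(1.550000 - 2.310000)/(-0.967500 - (1.966100)) = 1.800648; f(z_2) = -0.127668
z_3 = 1.800648 - (-0.127668)·(1.800648 - 1.550000)/(-0.127668 - (-0.967500)) = 1.838750; f(z_3) = 0.011002
z_4 = 1.838750 - (0.011002)·(1.838750 - 1.800648)/(0.011002 - (-0.127668)) = 1.835727; f(z_4) = -0.000106

1.83573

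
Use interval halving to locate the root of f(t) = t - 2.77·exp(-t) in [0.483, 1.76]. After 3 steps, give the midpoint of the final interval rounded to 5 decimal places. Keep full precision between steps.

f(0.483000) = -1.225896, f(1.760000) = 1.283436 (opposite signs)
step 1: m = 1.121500, f(m) = 0.219060 > 0 → root in [0.483000, 1.121500]
step 2: m = 0.802250, f(m) = -0.439594 < 0 → root in [0.802250, 1.121500]
step 3: m = 0.961875, f(m) = -0.096752 < 0 → root in [0.961875, 1.121500]
Midpoint of [0.961875, 1.121500] = 1.041687

1.04169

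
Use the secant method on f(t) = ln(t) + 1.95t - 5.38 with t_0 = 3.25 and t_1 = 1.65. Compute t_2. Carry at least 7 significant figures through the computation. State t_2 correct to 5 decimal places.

2.35006

f(t_0) = 2.136155, f(t_1) = -1.661725
t_2 = 1.650000 - (-1.661725)·(1.650000 - 3.250000)/(-1.661725 - (2.136155)) = 2.350064; f(t_2) = 0.057068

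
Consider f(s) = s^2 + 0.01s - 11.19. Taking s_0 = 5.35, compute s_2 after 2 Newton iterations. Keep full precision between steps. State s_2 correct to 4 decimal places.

3.3593

f'(s) = 2s + 0.01
s_0 = 5.350000: f = 17.486000, f' = 10.710000 → s_1 = 5.350000 - (17.486000)/(10.710000) = 3.717320
s_1 = 3.717320: f = 2.665643, f' = 7.444641 → s_2 = 3.717320 - (2.665643)/(7.444641) = 3.359258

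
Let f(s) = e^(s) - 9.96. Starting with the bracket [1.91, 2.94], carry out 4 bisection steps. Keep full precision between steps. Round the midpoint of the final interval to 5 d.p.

2.32844

f(1.910000) = -3.206911, f(2.940000) = 8.955846 (opposite signs)
step 1: m = 2.425000, f(m) = 1.342229 > 0 → root in [1.910000, 2.425000]
step 2: m = 2.167500, f(m) = -1.223584 < 0 → root in [2.167500, 2.425000]
step 3: m = 2.296250, f(m) = -0.023151 < 0 → root in [2.296250, 2.425000]
step 4: m = 2.360625, f(m) = 0.637573 > 0 → root in [2.296250, 2.360625]
Midpoint of [2.296250, 2.360625] = 2.328437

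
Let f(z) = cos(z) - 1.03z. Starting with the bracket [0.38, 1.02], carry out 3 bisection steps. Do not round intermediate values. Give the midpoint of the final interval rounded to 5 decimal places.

f(0.380000) = 0.537265, f(1.020000) = -0.527234 (opposite signs)
step 1: m = 0.700000, f(m) = 0.043842 > 0 → root in [0.700000, 1.020000]
step 2: m = 0.860000, f(m) = -0.233363 < 0 → root in [0.700000, 0.860000]
step 3: m = 0.780000, f(m) = -0.092486 < 0 → root in [0.700000, 0.780000]
Midpoint of [0.700000, 0.780000] = 0.740000

0.74000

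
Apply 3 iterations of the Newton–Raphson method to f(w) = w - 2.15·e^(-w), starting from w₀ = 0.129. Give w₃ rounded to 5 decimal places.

Newton update: w ← w − f(w)/f'(w).
f'(w) = 1 + 2.15·e^(-w)
w_0 = 0.129000: f = -1.760794, f' = 2.889794 → w_1 = 0.129000 - (-1.760794)/(2.889794) = 0.738315
w_1 = 0.738315: f = -0.289210, f' = 2.027525 → w_2 = 0.738315 - (-0.289210)/(2.027525) = 0.880957
w_2 = 0.880957: f = -0.009974, f' = 1.890930 → w_3 = 0.880957 - (-0.009974)/(1.890930) = 0.886231

0.88623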